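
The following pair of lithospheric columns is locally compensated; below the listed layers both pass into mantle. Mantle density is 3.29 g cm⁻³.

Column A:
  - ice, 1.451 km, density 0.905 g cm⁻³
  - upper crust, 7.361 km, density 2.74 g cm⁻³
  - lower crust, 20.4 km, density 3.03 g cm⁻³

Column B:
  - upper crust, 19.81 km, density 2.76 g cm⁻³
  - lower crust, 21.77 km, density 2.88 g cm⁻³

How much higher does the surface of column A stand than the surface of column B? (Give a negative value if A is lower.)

For any compensation level in the mantle, the mantle terms cancel and isostasy reduces to e = (Σt_A − Σt_B) − (Σ(ρt)_A − Σ(ρt)_B) / ρ_m.
Σt_A = 29.212 km; Σt_B = 41.58 km; Σ(ρt)_A = 83.294295; Σ(ρt)_B = 117.3732 (in km·g cm⁻³).
e = (29.212 − 41.58) − (83.294295 − 117.3732) / 3.29 = −2.01 km.

−2.01 km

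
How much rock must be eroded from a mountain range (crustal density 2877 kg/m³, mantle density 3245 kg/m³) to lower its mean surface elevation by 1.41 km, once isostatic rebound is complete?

Net drop Δ = e − u = e − e ρ_c/ρ_m = e (ρ_m − ρ_c)/ρ_m.
e = Δ ρ_m/(ρ_m − ρ_c) = 1.41 km × 3245/368 = 12.4 km.

12.4 km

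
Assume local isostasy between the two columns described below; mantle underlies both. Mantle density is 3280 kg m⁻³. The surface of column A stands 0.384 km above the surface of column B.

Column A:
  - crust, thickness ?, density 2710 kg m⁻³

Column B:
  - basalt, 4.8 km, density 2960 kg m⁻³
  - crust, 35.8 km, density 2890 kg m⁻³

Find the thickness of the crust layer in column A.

29.4 km

Take the compensation level at the base of the deeper column (depth z_c below the surface of column A) and equate Σ ρ_i t_i down to z_c; mantle fills any gap and the z_c terms cancel.
Column A: x×2710 + (z_c − 0 − x)×3280
Column B: 0.384×0 + 4.8×2960 + 35.8×2890 + (z_c − 0.384 − 40.6)×3280
The z_c×3280 term appears on both sides and cancels. Collect the known terms of each column as K = Σ(ρt)_known − 3280 × (depth of known layers): K_A = 0 − 3280×0 = 0; K_B = 117670 − 3280×(0.384 + 40.6) = −16757.52.
Balance: K_A − x×(3280 − 2710) = K_B, so x = (K_A − K_B)/(3280 − 2710) = 16757.5/570 = 29.4 km.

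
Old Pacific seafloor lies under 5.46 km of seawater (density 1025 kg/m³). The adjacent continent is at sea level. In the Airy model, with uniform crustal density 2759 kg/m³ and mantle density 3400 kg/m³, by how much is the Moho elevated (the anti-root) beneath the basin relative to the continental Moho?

Balancing pressure at the compensation depth: replacing crust with seawater at the top is compensated by replacing crust with mantle at the base: d (ρ_c − ρ_w) = a (ρ_m − ρ_c).
a = d (ρ_c − ρ_w)/(ρ_m − ρ_c) = 5.46 km × 1734/641 = 14.8 km.

14.8 km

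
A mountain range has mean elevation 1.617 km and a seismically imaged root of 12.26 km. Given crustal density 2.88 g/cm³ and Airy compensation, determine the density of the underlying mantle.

3.26 g/cm³

Airy balance: ρ_c h = (ρ_m − ρ_c) r → ρ_m = ρ_c (1 + h/r).
ρ_m = 2.88 × (1 + 1.617 km/12.26 km) = 3.26 g/cm³.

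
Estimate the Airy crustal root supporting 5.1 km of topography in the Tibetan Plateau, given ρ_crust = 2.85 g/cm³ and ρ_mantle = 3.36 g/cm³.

28.5 km

Equating mass per unit area of the two columns: the weight of the topography is balanced by the buoyancy of the root, ρ_c h = (ρ_m − ρ_c) r.
r = h · ρ_c / (ρ_m − ρ_c) = 5.1 km × 2.85 / (3.36 − 2.85) = 28.5 km.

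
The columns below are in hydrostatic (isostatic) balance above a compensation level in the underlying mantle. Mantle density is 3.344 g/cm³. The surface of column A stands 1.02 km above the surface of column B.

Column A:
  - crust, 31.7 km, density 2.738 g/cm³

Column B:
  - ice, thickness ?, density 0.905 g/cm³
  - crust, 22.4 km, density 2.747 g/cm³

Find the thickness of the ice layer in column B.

0.995 km

Take the compensation level at the base of the deeper column (depth z_c below the surface of column A) and equate Σ ρ_i t_i down to z_c; mantle fills any gap and the z_c terms cancel.
Column A: 31.7×2.738 + (z_c − 31.7)×3.344
Column B: 1.02×0 + x×0.905 + 22.4×2.747 + (z_c − 1.02 − 22.4 − x)×3.344
The z_c×3.344 term appears on both sides and cancels. Collect the known terms of each column as K = Σ(ρt)_known − 3.344 × (depth of known layers): K_A = 86.7946 − 3.344×31.7 = −19.2102; K_B = 61.5328 − 3.344×(1.02 + 22.4) = −16.78368.
Balance: K_A = K_B − x×(3.344 − 0.905), so x = (K_B − K_A)/(3.344 − 0.905) = 2.42652/2.439 = 0.995 km.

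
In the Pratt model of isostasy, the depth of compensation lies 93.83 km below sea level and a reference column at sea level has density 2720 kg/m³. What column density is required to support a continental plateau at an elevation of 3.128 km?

2630 kg/m³

Pratt balance: ρ_ref D = ρ (D + h).
ρ = ρ_ref D/(D + h) = 2720 × 93.83 km/(93.83 km + 3.128 km) = 2630 kg/m³.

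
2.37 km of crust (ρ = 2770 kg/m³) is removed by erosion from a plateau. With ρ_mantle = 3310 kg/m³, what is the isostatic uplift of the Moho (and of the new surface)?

1.98 km

Unloading: uplift u = e ρ_c/ρ_m = 2.37 km × 2770/3310 = 1.98 km.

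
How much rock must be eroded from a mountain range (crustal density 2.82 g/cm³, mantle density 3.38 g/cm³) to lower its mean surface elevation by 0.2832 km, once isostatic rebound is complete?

1.71 km

Net drop Δ = e − u = e − e ρ_c/ρ_m = e (ρ_m − ρ_c)/ρ_m.
e = Δ ρ_m/(ρ_m − ρ_c) = 0.2832 km × 3.38/0.56 = 1.71 km.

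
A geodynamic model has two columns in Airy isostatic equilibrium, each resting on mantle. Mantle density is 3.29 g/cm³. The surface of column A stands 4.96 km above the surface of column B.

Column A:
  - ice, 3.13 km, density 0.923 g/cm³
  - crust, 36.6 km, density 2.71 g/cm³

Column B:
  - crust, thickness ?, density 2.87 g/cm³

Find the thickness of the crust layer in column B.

Take the compensation level at the base of the deeper column (depth z_c below the surface of column A) and equate Σ ρ_i t_i down to z_c; mantle fills any gap and the z_c terms cancel.
Column A: 3.13×0.923 + 36.6×2.71 + (z_c − 39.73)×3.29
Column B: 4.96×0 + x×2.87 + (z_c − 4.96 − 0 − x)×3.29
The z_c×3.29 term appears on both sides and cancels. Collect the known terms of each column as K = Σ(ρt)_known − 3.29 × (depth of known layers): K_A = 102.07499 − 3.29×39.73 = −28.63671; K_B = 0 − 3.29×(4.96 + 0) = −16.3184.
Balance: K_A = K_B − x×(3.29 − 2.87), so x = (K_B − K_A)/(3.29 − 2.87) = 12.3183/0.42 = 29.3 km.

29.3 km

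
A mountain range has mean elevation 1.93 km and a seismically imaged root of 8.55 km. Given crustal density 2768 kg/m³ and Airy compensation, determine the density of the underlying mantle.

3390 kg/m³

Airy balance: ρ_c h = (ρ_m − ρ_c) r → ρ_m = ρ_c (1 + h/r).
ρ_m = 2768 × (1 + 1.93 km/8.55 km) = 3390 kg/m³.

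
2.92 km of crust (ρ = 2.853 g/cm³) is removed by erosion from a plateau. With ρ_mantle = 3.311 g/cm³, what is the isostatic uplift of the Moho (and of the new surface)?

Unloading: uplift u = e ρ_c/ρ_m = 2.92 km × 2.853/3.311 = 2.52 km.

2.52 km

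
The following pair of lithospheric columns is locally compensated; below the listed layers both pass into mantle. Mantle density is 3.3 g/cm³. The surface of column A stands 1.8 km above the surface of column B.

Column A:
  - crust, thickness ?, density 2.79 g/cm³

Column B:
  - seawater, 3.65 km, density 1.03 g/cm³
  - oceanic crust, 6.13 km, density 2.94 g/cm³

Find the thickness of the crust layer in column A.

32.2 km

Take the compensation level at the base of the deeper column (depth z_c below the surface of column A) and equate Σ ρ_i t_i down to z_c; mantle fills any gap and the z_c terms cancel.
Column A: x×2.79 + (z_c − 0 − x)×3.3
Column B: 1.8×0 + 3.65×1.03 + 6.13×2.94 + (z_c − 1.8 − 9.78)×3.3
The z_c×3.3 term appears on both sides and cancels. Collect the known terms of each column as K = Σ(ρt)_known − 3.3 × (depth of known layers): K_A = 0 − 3.3×0 = 0; K_B = 21.7817 − 3.3×(1.8 + 9.78) = −16.4323.
Balance: K_A − x×(3.3 − 2.79) = K_B, so x = (K_A − K_B)/(3.3 − 2.79) = 16.4323/0.51 = 32.2 km.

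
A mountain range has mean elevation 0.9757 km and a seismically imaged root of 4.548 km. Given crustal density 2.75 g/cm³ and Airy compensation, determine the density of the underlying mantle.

3.34 g/cm³

Airy balance: ρ_c h = (ρ_m − ρ_c) r → ρ_m = ρ_c (1 + h/r).
ρ_m = 2.75 × (1 + 0.9757 km/4.548 km) = 3.34 g/cm³.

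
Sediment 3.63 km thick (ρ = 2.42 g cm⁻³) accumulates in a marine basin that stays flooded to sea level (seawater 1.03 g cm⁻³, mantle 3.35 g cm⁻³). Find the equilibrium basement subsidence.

Submarine loading: the sediment displaces seawater, and the subsidence is in turn flooded, so s (ρ_m − ρ_w) = t (ρ_sed − ρ_w).
s = 3.63 km × (2.42 − 1.03) / (3.35 − 1.03) = 2.17 km.

2.17 km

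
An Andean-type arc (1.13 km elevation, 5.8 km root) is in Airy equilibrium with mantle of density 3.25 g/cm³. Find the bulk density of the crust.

2.72 g/cm³

ρ_c h = (ρ_m − ρ_c) r → ρ_c (h + r) = ρ_m r → ρ_c = ρ_m r / (h + r).
ρ_c = 3.25 × 5.8 km / (1.13 km + 5.8 km) = 2.72 g/cm³.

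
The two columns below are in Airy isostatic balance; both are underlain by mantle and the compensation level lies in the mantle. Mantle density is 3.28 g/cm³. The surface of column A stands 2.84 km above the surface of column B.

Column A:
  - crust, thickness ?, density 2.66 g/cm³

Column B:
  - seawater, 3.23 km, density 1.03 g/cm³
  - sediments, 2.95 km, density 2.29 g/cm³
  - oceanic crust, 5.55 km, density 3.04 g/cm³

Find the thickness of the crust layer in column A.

Take the compensation level at the base of the deeper column (depth z_c below the surface of column A) and equate Σ ρ_i t_i down to z_c; mantle fills any gap and the z_c terms cancel.
Column A: x×2.66 + (z_c − 0 − x)×3.28
Column B: 2.84×0 + 3.23×1.03 + 2.95×2.29 + 5.55×3.04 + (z_c − 2.84 − 11.73)×3.28
The z_c×3.28 term appears on both sides and cancels. Collect the known terms of each column as K = Σ(ρt)_known − 3.28 × (depth of known layers): K_A = 0 − 3.28×0 = 0; K_B = 26.9544 − 3.28×(2.84 + 11.73) = −20.8352.
Balance: K_A − x×(3.28 − 2.66) = K_B, so x = (K_A − K_B)/(3.28 − 2.66) = 20.8352/0.62 = 33.6 km.

33.6 km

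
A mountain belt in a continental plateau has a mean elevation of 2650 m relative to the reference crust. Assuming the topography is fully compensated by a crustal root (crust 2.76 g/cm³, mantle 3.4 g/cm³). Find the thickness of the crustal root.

11400 m

Equating mass per unit area of the two columns: the weight of the topography is balanced by the buoyancy of the root, ρ_c h = (ρ_m − ρ_c) r.
r = h · ρ_c / (ρ_m − ρ_c) = 2650 m × 2.76 / (3.4 − 2.76) = 11400 m.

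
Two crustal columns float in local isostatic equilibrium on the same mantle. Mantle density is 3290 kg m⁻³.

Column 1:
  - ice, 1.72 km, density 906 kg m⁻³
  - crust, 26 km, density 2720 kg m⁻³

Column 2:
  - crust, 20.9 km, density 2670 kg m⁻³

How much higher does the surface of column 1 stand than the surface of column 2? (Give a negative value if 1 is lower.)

For any compensation level in the mantle, the mantle terms cancel and isostasy reduces to e = (Σt_1 − Σt_2) − (Σ(ρt)_1 − Σ(ρt)_2) / ρ_m.
Σt_1 = 27.72 km; Σt_2 = 20.9 km; Σ(ρt)_1 = 72278.32; Σ(ρt)_2 = 55803 (in km·kg m⁻³).
e = (27.72 − 20.9) − (72278.32 − 55803) / 3290 = 1.81 km.

1.81 km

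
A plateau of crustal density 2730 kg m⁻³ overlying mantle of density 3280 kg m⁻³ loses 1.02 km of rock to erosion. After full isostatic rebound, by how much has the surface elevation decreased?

Rebound u = e ρ_c/ρ_m = 1.02 km × 2730/3280 = 0.849 km.
Net surface drop = e − u = 1.02 km − 0.849 km = e (ρ_m − ρ_c)/ρ_m = 0.171 km.

0.171 km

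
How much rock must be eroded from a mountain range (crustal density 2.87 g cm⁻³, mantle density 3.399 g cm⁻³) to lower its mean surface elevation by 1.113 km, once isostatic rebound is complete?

7.15 km

Net drop Δ = e − u = e − e ρ_c/ρ_m = e (ρ_m − ρ_c)/ρ_m.
e = Δ ρ_m/(ρ_m − ρ_c) = 1.113 km × 3.399/0.529 = 7.15 km.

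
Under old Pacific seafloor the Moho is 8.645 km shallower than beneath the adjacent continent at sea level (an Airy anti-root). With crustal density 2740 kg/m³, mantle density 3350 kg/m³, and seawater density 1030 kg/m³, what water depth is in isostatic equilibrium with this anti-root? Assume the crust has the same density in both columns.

3.08 km

Replacing a thickness d of crust by seawater at the top must be balanced by replacing crust with mantle at the base: d (ρ_c − ρ_w) = a (ρ_m − ρ_c).
d = a (ρ_m − ρ_c)/(ρ_c − ρ_w) = 8.645 km × 610/1710 = 3.08 km.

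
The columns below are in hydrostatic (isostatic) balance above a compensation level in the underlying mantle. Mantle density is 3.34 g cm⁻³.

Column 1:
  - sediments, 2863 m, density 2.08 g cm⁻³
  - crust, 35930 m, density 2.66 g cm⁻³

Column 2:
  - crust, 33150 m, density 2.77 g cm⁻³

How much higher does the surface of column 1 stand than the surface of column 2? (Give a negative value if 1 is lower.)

2740 m

For any compensation level in the mantle, the mantle terms cancel and isostasy reduces to e = (Σt_1 − Σt_2) − (Σ(ρt)_1 − Σ(ρt)_2) / ρ_m.
Σt_1 = 38793 m; Σt_2 = 33150 m; Σ(ρt)_1 = 101528.84; Σ(ρt)_2 = 91825.5 (in m·g cm⁻³).
e = (38793 − 33150) − (101528.84 − 91825.5) / 3.34 = 2740 m.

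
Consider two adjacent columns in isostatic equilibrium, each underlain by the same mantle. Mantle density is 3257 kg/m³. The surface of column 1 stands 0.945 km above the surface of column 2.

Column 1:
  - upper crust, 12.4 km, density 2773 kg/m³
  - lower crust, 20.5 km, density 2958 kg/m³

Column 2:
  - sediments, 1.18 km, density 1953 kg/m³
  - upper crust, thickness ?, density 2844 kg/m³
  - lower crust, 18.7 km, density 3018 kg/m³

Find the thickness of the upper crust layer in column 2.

Take the compensation level at the base of the deeper column (depth z_c below the surface of column 1) and equate Σ ρ_i t_i down to z_c; mantle fills any gap and the z_c terms cancel.
Column 1: 12.4×2773 + 20.5×2958 + (z_c − 32.9)×3257
Column 2: 0.945×0 + 1.18×1953 + x×2844 + 18.7×3018 + (z_c − 0.945 − 19.88 − x)×3257
The z_c×3257 term appears on both sides and cancels. Collect the known terms of each column as K = Σ(ρt)_known − 3257 × (depth of known layers): K_1 = 95024.2 − 3257×32.9 = −12131.1; K_2 = 58741.14 − 3257×(0.945 + 19.88) = −9085.885.
Balance: K_1 = K_2 − x×(3257 − 2844), so x = (K_2 − K_1)/(3257 − 2844) = 3045.22/413 = 7.37 km.

7.37 km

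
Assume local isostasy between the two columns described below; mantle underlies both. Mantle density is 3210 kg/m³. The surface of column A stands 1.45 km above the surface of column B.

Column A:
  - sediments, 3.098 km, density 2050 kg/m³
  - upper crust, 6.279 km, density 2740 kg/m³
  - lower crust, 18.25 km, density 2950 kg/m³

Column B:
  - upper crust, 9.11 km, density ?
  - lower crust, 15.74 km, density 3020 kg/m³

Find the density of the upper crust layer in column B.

2810 kg/m³

Take the compensation level at the base of the deeper column (depth z_c below the surface of column A) and equate Σ ρ_i t_i down to z_c; mantle fills any gap and the z_c terms cancel.
Column A: 3.098×2050 + 6.279×2740 + 18.25×2950 + (z_c − 27.627)×3210
Column B: 1.45×0 + 9.11×ρ + 15.74×3020 + (z_c − 1.45 − 24.85)×3210
The z_c×3210 term appears on both sides and cancels. Collect the known terms of each column as K = Σ(ρt)_known − 3210 × (depth of known layers): K_A = 77392.86 − 3210×27.627 = −11289.81; K_B = 47534.8 − 3210×(1.45 + 24.85) = −36888.2.
Balance: K_A = K_B + 9.11×ρ, so ρ = (K_A − K_B)/9.11 = 25598.4/9.11 = 2810 kg/m³.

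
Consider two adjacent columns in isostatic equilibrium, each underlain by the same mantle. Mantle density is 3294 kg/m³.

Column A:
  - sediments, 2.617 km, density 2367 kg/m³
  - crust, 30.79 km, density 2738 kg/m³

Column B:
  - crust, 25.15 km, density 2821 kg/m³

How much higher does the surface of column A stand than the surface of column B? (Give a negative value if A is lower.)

For any compensation level in the mantle, the mantle terms cancel and isostasy reduces to e = (Σt_A − Σt_B) − (Σ(ρt)_A − Σ(ρt)_B) / ρ_m.
Σt_A = 33.407 km; Σt_B = 25.15 km; Σ(ρt)_A = 90497.459; Σ(ρt)_B = 70948.15 (in km·kg/m³).
e = (33.407 − 25.15) − (90497.459 − 70948.15) / 3294 = 2.32 km.

2.32 km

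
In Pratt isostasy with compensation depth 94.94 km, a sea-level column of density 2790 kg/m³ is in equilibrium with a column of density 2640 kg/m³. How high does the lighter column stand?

5.39 km

ρ_ref D = ρ (D + h) → h = D (ρ_ref − ρ)/ρ.
h = 94.94 km × (2790 − 2640)/2640 = 5.39 km.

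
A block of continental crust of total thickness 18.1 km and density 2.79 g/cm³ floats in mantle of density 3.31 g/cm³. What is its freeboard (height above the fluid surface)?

2.84 km

Floating equilibrium: submerged depth d = t ρ_obj/ρ_fluid = 18.1 km × 2.79/3.31 = 15.26 km.
Freeboard = t − d = 18.1 km − 15.26 km = 2.84 km.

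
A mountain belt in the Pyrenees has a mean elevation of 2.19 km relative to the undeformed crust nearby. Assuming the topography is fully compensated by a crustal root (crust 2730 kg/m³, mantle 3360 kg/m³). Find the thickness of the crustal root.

Equating mass per unit area of the two columns: the weight of the topography is balanced by the buoyancy of the root, ρ_c h = (ρ_m − ρ_c) r.
r = h · ρ_c / (ρ_m − ρ_c) = 2.19 km × 2730 / (3360 − 2730) = 9.49 km.

9.49 km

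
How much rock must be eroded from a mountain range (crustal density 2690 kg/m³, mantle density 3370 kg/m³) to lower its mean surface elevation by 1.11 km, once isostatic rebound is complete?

5.5 km

Net drop Δ = e − u = e − e ρ_c/ρ_m = e (ρ_m − ρ_c)/ρ_m.
e = Δ ρ_m/(ρ_m − ρ_c) = 1.11 km × 3370/680 = 5.5 km.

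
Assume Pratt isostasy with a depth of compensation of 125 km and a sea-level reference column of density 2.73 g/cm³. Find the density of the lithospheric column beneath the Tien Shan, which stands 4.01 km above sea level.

2.65 g/cm³

Pratt balance: ρ_ref D = ρ (D + h).
ρ = ρ_ref D/(D + h) = 2.73 × 125 km/(125 km + 4.01 km) = 2.65 g/cm³.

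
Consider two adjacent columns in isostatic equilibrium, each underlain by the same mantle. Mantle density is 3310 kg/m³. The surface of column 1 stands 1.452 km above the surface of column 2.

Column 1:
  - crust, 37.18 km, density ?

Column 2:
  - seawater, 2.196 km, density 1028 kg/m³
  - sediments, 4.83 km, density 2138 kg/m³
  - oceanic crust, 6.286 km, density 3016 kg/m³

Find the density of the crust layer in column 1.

Take the compensation level at the base of the deeper column (depth z_c below the surface of column 1) and equate Σ ρ_i t_i down to z_c; mantle fills any gap and the z_c terms cancel.
Column 1: 37.18×ρ + (z_c − 37.18)×3310
Column 2: 1.452×0 + 2.196×1028 + 4.83×2138 + 6.286×3016 + (z_c − 1.452 − 13.312)×3310
The z_c×3310 term appears on both sides and cancels. Collect the known terms of each column as K = Σ(ρt)_known − 3310 × (depth of known layers): K_1 = 0 − 3310×37.18 = −123065.8; K_2 = 31542.604 − 3310×(1.452 + 13.312) = −17326.236.
Balance: K_1 + 37.18×ρ = K_2, so ρ = (K_2 − K_1)/37.18 = 105740/37.18 = 2840 kg/m³.

2840 kg/m³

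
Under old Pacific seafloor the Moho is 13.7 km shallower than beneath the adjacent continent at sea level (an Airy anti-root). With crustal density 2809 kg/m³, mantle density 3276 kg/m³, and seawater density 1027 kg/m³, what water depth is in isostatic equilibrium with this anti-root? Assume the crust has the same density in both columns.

3.59 km

Replacing a thickness d of crust by seawater at the top must be balanced by replacing crust with mantle at the base: d (ρ_c − ρ_w) = a (ρ_m − ρ_c).
d = a (ρ_m − ρ_c)/(ρ_c − ρ_w) = 13.7 km × 467/1782 = 3.59 km.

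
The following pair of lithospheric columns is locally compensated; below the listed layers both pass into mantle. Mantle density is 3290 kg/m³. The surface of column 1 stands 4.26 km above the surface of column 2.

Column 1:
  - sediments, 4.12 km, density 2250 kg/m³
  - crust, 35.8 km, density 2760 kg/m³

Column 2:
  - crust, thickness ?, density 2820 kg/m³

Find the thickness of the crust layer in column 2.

Take the compensation level at the base of the deeper column (depth z_c below the surface of column 1) and equate Σ ρ_i t_i down to z_c; mantle fills any gap and the z_c terms cancel.
Column 1: 4.12×2250 + 35.8×2760 + (z_c − 39.92)×3290
Column 2: 4.26×0 + x×2820 + (z_c − 4.26 − 0 − x)×3290
The z_c×3290 term appears on both sides and cancels. Collect the known terms of each column as K = Σ(ρt)_known − 3290 × (depth of known layers): K_1 = 108078 − 3290×39.92 = −23258.8; K_2 = 0 − 3290×(4.26 + 0) = −14015.4.
Balance: K_1 = K_2 − x×(3290 − 2820), so x = (K_2 − K_1)/(3290 − 2820) = 9243.4/470 = 19.7 km.

19.7 km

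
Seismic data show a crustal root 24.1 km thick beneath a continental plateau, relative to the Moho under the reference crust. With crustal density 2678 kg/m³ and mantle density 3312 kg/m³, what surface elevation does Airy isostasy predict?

In Airy isostatic equilibrium: ρ_c h = (ρ_m − ρ_c) r.
h = r (ρ_m − ρ_c) / ρ_c = 24.1 km × (3312 − 2678) / 2678 = 5.71 km.

5.71 km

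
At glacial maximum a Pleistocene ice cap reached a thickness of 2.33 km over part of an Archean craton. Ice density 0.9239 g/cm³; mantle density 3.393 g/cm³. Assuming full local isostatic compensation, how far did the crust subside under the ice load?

0.634 km

For local isostatic compensation: the ice load ρ_ice t is balanced by mantle displaced below, ρ_m s.
s = t ρ_ice / ρ_m = 2.33 km × 0.9239/3.393 = 0.634 km.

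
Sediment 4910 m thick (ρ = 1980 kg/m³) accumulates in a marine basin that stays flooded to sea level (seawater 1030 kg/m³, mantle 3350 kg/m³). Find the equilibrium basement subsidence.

Submarine loading: the sediment displaces seawater, and the subsidence is in turn flooded, so s (ρ_m − ρ_w) = t (ρ_sed − ρ_w).
s = 4910 m × (1980 − 1030) / (3350 − 1030) = 2010 m.

2010 m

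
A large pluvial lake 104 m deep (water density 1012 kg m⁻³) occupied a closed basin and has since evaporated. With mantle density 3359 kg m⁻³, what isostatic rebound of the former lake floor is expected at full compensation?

u = d ρ_w/ρ_m = 104 m × 1012/3359 = 31.3 m.

31.3 m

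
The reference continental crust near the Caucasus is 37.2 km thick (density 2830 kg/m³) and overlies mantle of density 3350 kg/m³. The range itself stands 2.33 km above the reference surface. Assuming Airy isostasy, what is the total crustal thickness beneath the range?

Root depth r = h ρ_c / (ρ_m − ρ_c) = 2.33 km × 2830 / 520 = 12.68 km.
Total thickness = T + h + r = 37.2 km + 2.33 km + 12.68 km = 52.2 km.

52.2 km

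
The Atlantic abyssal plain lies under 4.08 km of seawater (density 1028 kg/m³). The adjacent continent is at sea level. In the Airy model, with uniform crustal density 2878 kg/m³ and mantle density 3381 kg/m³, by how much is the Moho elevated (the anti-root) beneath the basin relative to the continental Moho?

Isostatic balance requires: replacing crust with seawater at the top is compensated by replacing crust with mantle at the base: d (ρ_c − ρ_w) = a (ρ_m − ρ_c).
a = d (ρ_c − ρ_w)/(ρ_m − ρ_c) = 4.08 km × 1850/503 = 15 km.

15 km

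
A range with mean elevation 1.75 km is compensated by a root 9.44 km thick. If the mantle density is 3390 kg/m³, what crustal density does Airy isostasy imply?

ρ_c h = (ρ_m − ρ_c) r → ρ_c (h + r) = ρ_m r → ρ_c = ρ_m r / (h + r).
ρ_c = 3390 × 9.44 km / (1.75 km + 9.44 km) = 2860 kg/m³.

2860 kg/m³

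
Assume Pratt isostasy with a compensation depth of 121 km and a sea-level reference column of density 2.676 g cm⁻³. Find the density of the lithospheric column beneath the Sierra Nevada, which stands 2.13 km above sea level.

2.63 g cm⁻³

Pratt balance: ρ_ref D = ρ (D + h).
ρ = ρ_ref D/(D + h) = 2.676 × 121 km/(121 km + 2.13 km) = 2.63 g cm⁻³.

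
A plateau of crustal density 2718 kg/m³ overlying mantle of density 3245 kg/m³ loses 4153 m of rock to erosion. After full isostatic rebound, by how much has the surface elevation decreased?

674 m

Rebound u = e ρ_c/ρ_m = 4153 m × 2718/3245 = 3479 m.
Net surface drop = e − u = 4153 m − 3479 m = e (ρ_m − ρ_c)/ρ_m = 674 m.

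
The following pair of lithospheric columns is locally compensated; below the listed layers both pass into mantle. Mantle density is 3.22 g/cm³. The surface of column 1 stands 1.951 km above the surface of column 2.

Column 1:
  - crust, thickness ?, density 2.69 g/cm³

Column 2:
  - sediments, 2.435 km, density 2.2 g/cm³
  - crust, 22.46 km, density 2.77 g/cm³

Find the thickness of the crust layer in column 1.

Take the compensation level at the base of the deeper column (depth z_c below the surface of column 1) and equate Σ ρ_i t_i down to z_c; mantle fills any gap and the z_c terms cancel.
Column 1: x×2.69 + (z_c − 0 − x)×3.22
Column 2: 1.951×0 + 2.435×2.2 + 22.46×2.77 + (z_c − 1.951 − 24.895)×3.22
The z_c×3.22 term appears on both sides and cancels. Collect the known terms of each column as K = Σ(ρt)_known − 3.22 × (depth of known layers): K_1 = 0 − 3.22×0 = 0; K_2 = 67.5712 − 3.22×(1.951 + 24.895) = −18.87292.
Balance: K_1 − x×(3.22 − 2.69) = K_2, so x = (K_1 − K_2)/(3.22 − 2.69) = 18.8729/0.53 = 35.6 km.

35.6 km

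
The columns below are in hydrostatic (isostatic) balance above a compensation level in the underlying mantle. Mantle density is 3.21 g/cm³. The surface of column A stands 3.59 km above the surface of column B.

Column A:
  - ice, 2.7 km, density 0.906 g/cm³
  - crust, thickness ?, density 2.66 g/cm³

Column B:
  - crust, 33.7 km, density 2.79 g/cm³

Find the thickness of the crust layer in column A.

Take the compensation level at the base of the deeper column (depth z_c below the surface of column A) and equate Σ ρ_i t_i down to z_c; mantle fills any gap and the z_c terms cancel.
Column A: 2.7×0.906 + x×2.66 + (z_c − 2.7 − x)×3.21
Column B: 3.59×0 + 33.7×2.79 + (z_c − 3.59 − 33.7)×3.21
The z_c×3.21 term appears on both sides and cancels. Collect the known terms of each column as K = Σ(ρt)_known − 3.21 × (depth of known layers): K_A = 2.4462 − 3.21×2.7 = −6.2208; K_B = 94.023 − 3.21×(3.59 + 33.7) = −25.6779.
Balance: K_A − x×(3.21 − 2.66) = K_B, so x = (K_A − K_B)/(3.21 − 2.66) = 19.4571/0.55 = 35.4 km.

35.4 km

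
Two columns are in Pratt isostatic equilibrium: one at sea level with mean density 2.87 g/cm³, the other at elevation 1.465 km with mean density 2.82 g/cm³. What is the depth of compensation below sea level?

82.6 km

ρ_ref D = ρ (D + h) → D (ρ_ref − ρ) = ρ h.
D = ρ h/(ρ_ref − ρ) = 2.82 × 1.465 km/(2.87 − 2.82) = 82.6 km.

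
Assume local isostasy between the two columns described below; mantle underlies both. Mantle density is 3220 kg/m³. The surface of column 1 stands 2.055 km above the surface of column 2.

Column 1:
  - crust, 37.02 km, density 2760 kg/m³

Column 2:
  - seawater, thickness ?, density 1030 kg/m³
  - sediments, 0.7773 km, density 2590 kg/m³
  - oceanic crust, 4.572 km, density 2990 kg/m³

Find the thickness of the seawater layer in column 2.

4.05 km

Take the compensation level at the base of the deeper column (depth z_c below the surface of column 1) and equate Σ ρ_i t_i down to z_c; mantle fills any gap and the z_c terms cancel.
Column 1: 37.02×2760 + (z_c − 37.02)×3220
Column 2: 2.055×0 + x×1030 + 0.7773×2590 + 4.572×2990 + (z_c − 2.055 − 5.3493 − x)×3220
The z_c×3220 term appears on both sides and cancels. Collect the known terms of each column as K = Σ(ρt)_known − 3220 × (depth of known layers): K_1 = 102175.2 − 3220×37.02 = −17029.2; K_2 = 15683.487 − 3220×(2.055 + 5.3493) = −8158.359.
Balance: K_1 = K_2 − x×(3220 − 1030), so x = (K_2 − K_1)/(3220 − 1030) = 8870.84/2190 = 4.05 km.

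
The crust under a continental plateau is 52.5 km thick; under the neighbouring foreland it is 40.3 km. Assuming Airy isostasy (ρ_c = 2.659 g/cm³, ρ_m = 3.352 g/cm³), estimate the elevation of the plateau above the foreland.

2.52 km

Excess crust Δ = 52.5 km − 40.3 km = 12.2 km, split between elevation h and root r with h + r = Δ.
Airy balance ρ_c h = (ρ_m − ρ_c) r gives r = h ρ_c/(ρ_m − ρ_c), so h (1 + ρ_c/(ρ_m − ρ_c)) = Δ, i.e. h = Δ (ρ_m − ρ_c)/ρ_m.
h = 12.2 km × 0.693/3.352 = 2.52 km.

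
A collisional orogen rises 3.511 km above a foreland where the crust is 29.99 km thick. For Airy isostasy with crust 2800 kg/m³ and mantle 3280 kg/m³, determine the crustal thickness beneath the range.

Root depth r = h ρ_c / (ρ_m − ρ_c) = 3.511 km × 2800 / 480 = 20.48 km.
Total thickness = T + h + r = 29.99 km + 3.511 km + 20.48 km = 54 km.

54 km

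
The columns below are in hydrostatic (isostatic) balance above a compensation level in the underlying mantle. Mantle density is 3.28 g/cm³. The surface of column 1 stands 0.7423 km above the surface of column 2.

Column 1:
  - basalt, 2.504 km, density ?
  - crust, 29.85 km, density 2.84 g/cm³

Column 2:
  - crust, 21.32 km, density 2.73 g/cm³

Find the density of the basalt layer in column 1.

Take the compensation level at the base of the deeper column (depth z_c below the surface of column 1) and equate Σ ρ_i t_i down to z_c; mantle fills any gap and the z_c terms cancel.
Column 1: 2.504×ρ + 29.85×2.84 + (z_c − 32.354)×3.28
Column 2: 0.7423×0 + 21.32×2.73 + (z_c − 0.7423 − 21.32)×3.28
The z_c×3.28 term appears on both sides and cancels. Collect the known terms of each column as K = Σ(ρt)_known − 3.28 × (depth of known layers): K_1 = 84.774 − 3.28×32.354 = −21.34712; K_2 = 58.2036 − 3.28×(0.7423 + 21.32) = −14.160744.
Balance: K_1 + 2.504×ρ = K_2, so ρ = (K_2 − K_1)/2.504 = 7.18638/2.504 = 2.87 g/cm³.

2.87 g/cm³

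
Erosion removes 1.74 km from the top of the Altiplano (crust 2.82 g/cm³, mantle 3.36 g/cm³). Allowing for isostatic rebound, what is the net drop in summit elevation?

Rebound u = e ρ_c/ρ_m = 1.74 km × 2.82/3.36 = 1.46 km.
Net surface drop = e − u = 1.74 km − 1.46 km = e (ρ_m − ρ_c)/ρ_m = 0.28 km.

0.28 km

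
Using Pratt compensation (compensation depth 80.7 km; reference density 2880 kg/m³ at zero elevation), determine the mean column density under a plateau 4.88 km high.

2720 kg/m³

Pratt balance: ρ_ref D = ρ (D + h).
ρ = ρ_ref D/(D + h) = 2880 × 80.7 km/(80.7 km + 4.88 km) = 2720 kg/m³.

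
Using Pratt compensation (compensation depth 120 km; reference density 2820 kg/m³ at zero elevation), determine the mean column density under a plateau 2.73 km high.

Pratt balance: ρ_ref D = ρ (D + h).
ρ = ρ_ref D/(D + h) = 2820 × 120 km/(120 km + 2.73 km) = 2760 kg/m³.

2760 kg/m³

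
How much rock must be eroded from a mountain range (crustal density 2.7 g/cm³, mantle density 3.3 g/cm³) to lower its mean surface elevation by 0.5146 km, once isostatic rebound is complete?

2.83 km

Net drop Δ = e − u = e − e ρ_c/ρ_m = e (ρ_m − ρ_c)/ρ_m.
e = Δ ρ_m/(ρ_m − ρ_c) = 0.5146 km × 3.3/0.6 = 2.83 km.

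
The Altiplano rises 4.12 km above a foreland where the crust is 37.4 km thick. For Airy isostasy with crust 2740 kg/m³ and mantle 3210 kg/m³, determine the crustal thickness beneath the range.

65.5 km

Root depth r = h ρ_c / (ρ_m − ρ_c) = 4.12 km × 2740 / 470 = 24.02 km.
Total thickness = T + h + r = 37.4 km + 4.12 km + 24.02 km = 65.5 km.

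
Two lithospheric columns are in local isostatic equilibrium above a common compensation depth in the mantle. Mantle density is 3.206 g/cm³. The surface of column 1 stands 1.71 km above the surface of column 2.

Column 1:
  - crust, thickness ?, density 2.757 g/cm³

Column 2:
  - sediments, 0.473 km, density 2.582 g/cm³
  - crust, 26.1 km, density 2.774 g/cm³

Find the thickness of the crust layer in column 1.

Take the compensation level at the base of the deeper column (depth z_c below the surface of column 1) and equate Σ ρ_i t_i down to z_c; mantle fills any gap and the z_c terms cancel.
Column 1: x×2.757 + (z_c − 0 − x)×3.206
Column 2: 1.71×0 + 0.473×2.582 + 26.1×2.774 + (z_c − 1.71 − 26.573)×3.206
The z_c×3.206 term appears on both sides and cancels. Collect the known terms of each column as K = Σ(ρt)_known − 3.206 × (depth of known layers): K_1 = 0 − 3.206×0 = 0; K_2 = 73.622686 − 3.206×(1.71 + 26.573) = −17.052612.
Balance: K_1 − x×(3.206 − 2.757) = K_2, so x = (K_1 − K_2)/(3.206 − 2.757) = 17.0526/0.449 = 38 km.

38 km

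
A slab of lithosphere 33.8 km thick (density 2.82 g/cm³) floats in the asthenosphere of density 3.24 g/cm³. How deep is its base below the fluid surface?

Draft d = t ρ_obj/ρ_fluid = 33.8 km × 2.82/3.24 = 29.4 km.

29.4 km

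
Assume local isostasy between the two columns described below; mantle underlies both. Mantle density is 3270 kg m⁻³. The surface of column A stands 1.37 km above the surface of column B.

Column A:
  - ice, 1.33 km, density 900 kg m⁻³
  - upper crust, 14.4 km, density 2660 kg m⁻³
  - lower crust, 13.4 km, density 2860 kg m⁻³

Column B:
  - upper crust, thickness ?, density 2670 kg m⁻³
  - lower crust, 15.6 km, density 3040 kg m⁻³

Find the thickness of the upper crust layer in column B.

15.6 km

Take the compensation level at the base of the deeper column (depth z_c below the surface of column A) and equate Σ ρ_i t_i down to z_c; mantle fills any gap and the z_c terms cancel.
Column A: 1.33×900 + 14.4×2660 + 13.4×2860 + (z_c − 29.13)×3270
Column B: 1.37×0 + x×2670 + 15.6×3040 + (z_c − 1.37 − 15.6 − x)×3270
The z_c×3270 term appears on both sides and cancels. Collect the known terms of each column as K = Σ(ρt)_known − 3270 × (depth of known layers): K_A = 77825 − 3270×29.13 = −17430.1; K_B = 47424 − 3270×(1.37 + 15.6) = −8067.9.
Balance: K_A = K_B − x×(3270 − 2670), so x = (K_B − K_A)/(3270 − 2670) = 9362.2/600 = 15.6 km.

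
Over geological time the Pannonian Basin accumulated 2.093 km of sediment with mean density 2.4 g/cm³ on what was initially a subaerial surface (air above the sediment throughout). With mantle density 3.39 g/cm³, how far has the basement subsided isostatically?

Subaerial load: s = t ρ_sed / ρ_m = 2.093 km × 2.4/3.39 = 1.48 km.

1.48 km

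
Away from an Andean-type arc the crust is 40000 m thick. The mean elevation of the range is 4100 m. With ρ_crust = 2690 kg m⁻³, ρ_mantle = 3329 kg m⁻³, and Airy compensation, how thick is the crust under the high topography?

Root depth r = h ρ_c / (ρ_m − ρ_c) = 4100 m × 2690 / 639 = 17260 m.
Total thickness = T + h + r = 40000 m + 4100 m + 17260 m = 61400 m.

61400 m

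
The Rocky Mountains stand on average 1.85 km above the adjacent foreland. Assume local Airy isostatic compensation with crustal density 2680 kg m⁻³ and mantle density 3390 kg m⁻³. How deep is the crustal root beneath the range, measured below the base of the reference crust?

In Airy isostatic equilibrium: the weight of the topography is balanced by the buoyancy of the root, ρ_c h = (ρ_m − ρ_c) r.
r = h · ρ_c / (ρ_m − ρ_c) = 1.85 km × 2680 / (3390 − 2680) = 6.98 km.

6.98 km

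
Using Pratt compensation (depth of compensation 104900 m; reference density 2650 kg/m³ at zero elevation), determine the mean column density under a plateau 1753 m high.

Pratt balance: ρ_ref D = ρ (D + h).
ρ = ρ_ref D/(D + h) = 2650 × 104900 m/(104900 m + 1753 m) = 2610 kg/m³.

2610 kg/m³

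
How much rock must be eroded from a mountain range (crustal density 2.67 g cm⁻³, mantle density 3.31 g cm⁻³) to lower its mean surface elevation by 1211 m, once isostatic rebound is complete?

Net drop Δ = e − u = e − e ρ_c/ρ_m = e (ρ_m − ρ_c)/ρ_m.
e = Δ ρ_m/(ρ_m − ρ_c) = 1211 m × 3.31/0.64 = 6260 m.

6260 m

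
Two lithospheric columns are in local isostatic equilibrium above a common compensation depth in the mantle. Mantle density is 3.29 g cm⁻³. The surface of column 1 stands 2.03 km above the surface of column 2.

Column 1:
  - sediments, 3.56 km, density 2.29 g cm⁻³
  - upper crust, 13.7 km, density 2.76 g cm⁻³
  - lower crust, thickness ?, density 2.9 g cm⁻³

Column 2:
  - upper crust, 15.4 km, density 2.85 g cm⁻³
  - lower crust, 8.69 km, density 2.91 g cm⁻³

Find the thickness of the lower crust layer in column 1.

15.2 km

Take the compensation level at the base of the deeper column (depth z_c below the surface of column 1) and equate Σ ρ_i t_i down to z_c; mantle fills any gap and the z_c terms cancel.
Column 1: 3.56×2.29 + 13.7×2.76 + x×2.9 + (z_c − 17.26 − x)×3.29
Column 2: 2.03×0 + 15.4×2.85 + 8.69×2.91 + (z_c − 2.03 − 24.09)×3.29
The z_c×3.29 term appears on both sides and cancels. Collect the known terms of each column as K = Σ(ρt)_known − 3.29 × (depth of known layers): K_1 = 45.9644 − 3.29×17.26 = −10.821; K_2 = 69.1779 − 3.29×(2.03 + 24.09) = −16.7569.
Balance: K_1 − x×(3.29 − 2.9) = K_2, so x = (K_1 − K_2)/(3.29 − 2.9) = 5.9359/0.39 = 15.2 km.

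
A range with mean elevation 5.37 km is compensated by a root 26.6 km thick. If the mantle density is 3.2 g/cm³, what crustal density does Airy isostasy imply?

ρ_c h = (ρ_m − ρ_c) r → ρ_c (h + r) = ρ_m r → ρ_c = ρ_m r / (h + r).
ρ_c = 3.2 × 26.6 km / (5.37 km + 26.6 km) = 2.66 g/cm³.

2.66 g/cm³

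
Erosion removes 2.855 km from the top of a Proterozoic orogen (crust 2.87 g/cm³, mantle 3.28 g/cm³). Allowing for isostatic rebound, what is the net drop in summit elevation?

0.357 km

Rebound u = e ρ_c/ρ_m = 2.855 km × 2.87/3.28 = 2.498 km.
Net surface drop = e − u = 2.855 km − 2.498 km = e (ρ_m − ρ_c)/ρ_m = 0.357 km.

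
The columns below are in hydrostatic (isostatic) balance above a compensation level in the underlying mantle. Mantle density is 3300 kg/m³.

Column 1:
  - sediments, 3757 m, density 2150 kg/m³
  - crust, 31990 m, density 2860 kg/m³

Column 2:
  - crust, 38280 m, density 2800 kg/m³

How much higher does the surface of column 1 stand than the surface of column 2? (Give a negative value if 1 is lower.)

−225 m

For any compensation level in the mantle, the mantle terms cancel and isostasy reduces to e = (Σt_1 − Σt_2) − (Σ(ρt)_1 − Σ(ρt)_2) / ρ_m.
Σt_1 = 35747 m; Σt_2 = 38280 m; Σ(ρt)_1 = 99568950; Σ(ρt)_2 = 107184000 (in m·kg/m³).
e = (35747 − 38280) − (99568950 − 107184000) / 3300 = −225 m.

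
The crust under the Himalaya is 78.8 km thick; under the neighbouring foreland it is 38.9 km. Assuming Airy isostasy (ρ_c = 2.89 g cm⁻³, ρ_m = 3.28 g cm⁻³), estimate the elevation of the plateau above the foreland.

Excess crust Δ = 78.8 km − 38.9 km = 39.9 km, split between elevation h and root r with h + r = Δ.
Airy balance ρ_c h = (ρ_m − ρ_c) r gives r = h ρ_c/(ρ_m − ρ_c), so h (1 + ρ_c/(ρ_m − ρ_c)) = Δ, i.e. h = Δ (ρ_m − ρ_c)/ρ_m.
h = 39.9 km × 0.39/3.28 = 4.74 km.

4.74 km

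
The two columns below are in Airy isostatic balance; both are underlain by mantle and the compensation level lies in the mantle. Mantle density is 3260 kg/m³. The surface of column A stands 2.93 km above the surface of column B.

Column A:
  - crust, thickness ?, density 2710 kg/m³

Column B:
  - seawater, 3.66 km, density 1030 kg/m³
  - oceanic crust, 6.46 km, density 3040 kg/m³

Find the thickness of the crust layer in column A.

34.8 km

Take the compensation level at the base of the deeper column (depth z_c below the surface of column A) and equate Σ ρ_i t_i down to z_c; mantle fills any gap and the z_c terms cancel.
Column A: x×2710 + (z_c − 0 − x)×3260
Column B: 2.93×0 + 3.66×1030 + 6.46×3040 + (z_c − 2.93 − 10.12)×3260
The z_c×3260 term appears on both sides and cancels. Collect the known terms of each column as K = Σ(ρt)_known − 3260 × (depth of known layers): K_A = 0 − 3260×0 = 0; K_B = 23408.2 − 3260×(2.93 + 10.12) = −19134.8.
Balance: K_A − x×(3260 − 2710) = K_B, so x = (K_A − K_B)/(3260 − 2710) = 19134.8/550 = 34.8 km.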